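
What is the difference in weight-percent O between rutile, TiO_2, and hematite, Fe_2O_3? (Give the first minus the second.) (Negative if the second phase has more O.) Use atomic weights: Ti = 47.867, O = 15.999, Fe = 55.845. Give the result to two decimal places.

10.01 percentage points

First mineral: 31.998 g O in 79.865 g formula = 40.07 wt% O.
Second mineral: 47.997 g O in 159.687 g formula = 30.06 wt% O.
40.07% − 30.06% gives a difference of 10.01 percentage points.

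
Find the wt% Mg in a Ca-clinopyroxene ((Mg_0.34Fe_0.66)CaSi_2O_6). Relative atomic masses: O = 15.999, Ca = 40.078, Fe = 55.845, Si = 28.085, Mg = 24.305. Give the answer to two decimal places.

3.48 wt%

Formula mass = 0.34·24.305 + 0.66·55.845 + 1·40.078 + 2·28.085 + 6·15.999 = 237.363 g/mol, of which 8.264 g is Mg.
So Mg makes up 8.264/237.363 = 0.0348 of the mass, i.e. 3.48%.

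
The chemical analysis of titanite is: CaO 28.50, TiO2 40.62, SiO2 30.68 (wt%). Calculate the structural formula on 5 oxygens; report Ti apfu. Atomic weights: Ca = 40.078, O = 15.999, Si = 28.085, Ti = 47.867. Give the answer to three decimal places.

28.50 wt% CaO ÷ 56.077 g/mol = 0.50823 mol, giving 0.50823 Ca and 0.50823 O.
40.62 wt% TiO2 ÷ 79.865 g/mol = 0.50861 mol, giving 0.50861 Ti and 1.01722 O.
30.68 wt% SiO2 ÷ 60.083 g/mol = 0.51063 mol, giving 0.51063 Si and 1.02126 O.
Oxygen sums to 2.54671; scaling by 5/2.54671 = 1.96332 puts the formula on 5 O.
Ti: 0.50861 × 1.96332 = 0.999 atoms per formula unit.

0.999 Ti apfu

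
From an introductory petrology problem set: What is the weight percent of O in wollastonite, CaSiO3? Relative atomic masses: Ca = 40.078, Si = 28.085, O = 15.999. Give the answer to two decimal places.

41.32 wt%

Formula mass = 1×40.078 + 1×28.085 + 3×15.999 = 116.160 g/mol, of which 47.997 g is O.
So O makes up 47.997/116.160 = 0.4132 of the mass, i.e. 41.32%.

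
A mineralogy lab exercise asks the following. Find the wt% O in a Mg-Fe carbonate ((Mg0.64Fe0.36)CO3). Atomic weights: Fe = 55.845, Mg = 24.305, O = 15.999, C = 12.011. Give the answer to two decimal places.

Molar mass of (Mg0.64Fe0.36)CO3: 0.64·24.305 + 0.36·55.845 + 1·12.011 + 3·15.999 = 95.667 g/mol.
Mass of O per formula unit: 3 × 15.999 = 47.997 g.
Weight fraction O = 47.997 / 95.667 = 0.5017.

50.17 mass %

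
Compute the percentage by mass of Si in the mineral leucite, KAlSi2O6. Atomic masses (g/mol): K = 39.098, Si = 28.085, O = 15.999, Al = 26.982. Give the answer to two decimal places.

Formula mass = 1·39.098 + 1·26.982 + 2·28.085 + 6·15.999 = 218.244 g/mol, of which 56.170 g is Si.
So Si makes up 56.170/218.244 = 0.2574 of the mass, i.e. 25.74%.

25.74 mass %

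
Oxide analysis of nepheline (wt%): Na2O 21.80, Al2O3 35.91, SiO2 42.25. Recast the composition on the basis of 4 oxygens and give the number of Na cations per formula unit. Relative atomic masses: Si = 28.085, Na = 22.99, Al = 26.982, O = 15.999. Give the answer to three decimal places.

1.000 Na apfu

Na2O (M=61.979): mol = 0.35173; Na = 0.70346, O = 0.35173.
Al2O3 (M=101.961): mol = 0.35219; Al = 0.70438, O = 1.05657.
SiO2 (M=60.083): mol = 0.70319; Si = 0.70319, O = 1.40638.
ΣO = 2.81468; factor = 4/ΣO = 1.42112.
Na apfu = 0.70346 × 1.42112 = 1.000.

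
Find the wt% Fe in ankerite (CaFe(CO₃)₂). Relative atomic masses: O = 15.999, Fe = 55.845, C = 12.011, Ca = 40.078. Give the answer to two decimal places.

25.86 wt%

Molar mass of CaFe(CO₃)₂: 1·40.078 + 1·55.845 + 2·12.011 + 6·15.999 = 215.939 g/mol.
Mass of Fe per formula unit: 1 × 55.845 = 55.845 g.
Weight fraction Fe = 55.845 / 215.939 = 0.2586.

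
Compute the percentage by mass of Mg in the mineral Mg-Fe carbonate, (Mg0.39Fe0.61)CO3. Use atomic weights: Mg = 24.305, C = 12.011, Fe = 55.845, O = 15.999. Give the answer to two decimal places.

9.15 weight percent

Formula mass = 0.39·24.305 + 0.61·55.845 + 1·12.011 + 3·15.999 = 103.552 g/mol, of which 9.479 g is Mg.
So Mg makes up 9.479/103.552 = 0.0915 of the mass, i.e. 9.15%.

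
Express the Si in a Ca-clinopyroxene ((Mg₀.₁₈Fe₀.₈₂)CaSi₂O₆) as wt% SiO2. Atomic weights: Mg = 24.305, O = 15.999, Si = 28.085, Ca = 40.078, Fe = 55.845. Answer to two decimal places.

49.57 wt%

M((Mg₀.₁₈Fe₀.₈₂)CaSi₂O₆) = 242.410 g/mol; M(SiO2) = 60.083 g/mol.
Moles SiO2 per formula unit = 2 Si ÷ 1 = 2.0000.
SiO2 fraction = (2.0000 × 60.083) / 242.410 = 120.166/242.410 = 0.4957.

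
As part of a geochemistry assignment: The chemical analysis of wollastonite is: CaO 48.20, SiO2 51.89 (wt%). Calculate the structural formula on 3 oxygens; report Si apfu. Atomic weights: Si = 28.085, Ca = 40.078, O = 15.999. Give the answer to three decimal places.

1.002 Si apfu

CaO (M=56.077): mol = 0.85953; Ca = 0.85953, O = 0.85953.
SiO2 (M=60.083): mol = 0.86364; Si = 0.86364, O = 1.72728.
ΣO = 2.58681; factor = 3/ΣO = 1.15973.
Si apfu = 0.86364 × 1.15973 = 1.002.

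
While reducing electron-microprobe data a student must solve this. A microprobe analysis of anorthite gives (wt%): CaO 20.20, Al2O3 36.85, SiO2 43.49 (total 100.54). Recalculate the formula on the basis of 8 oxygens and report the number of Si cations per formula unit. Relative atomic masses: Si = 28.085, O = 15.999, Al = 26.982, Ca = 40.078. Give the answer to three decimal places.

CaO (M=56.077): mol = 0.36022; Ca = 0.36022, O = 0.36022.
Al2O3 (M=101.961): mol = 0.36141; Al = 0.72282, O = 1.08423.
SiO2 (M=60.083): mol = 0.72383; Si = 0.72383, O = 1.44766.
ΣO = 2.89211; factor = 8/ΣO = 2.76615.
Si apfu = 0.72383 × 2.76615 = 2.002.

2.002 Si apfu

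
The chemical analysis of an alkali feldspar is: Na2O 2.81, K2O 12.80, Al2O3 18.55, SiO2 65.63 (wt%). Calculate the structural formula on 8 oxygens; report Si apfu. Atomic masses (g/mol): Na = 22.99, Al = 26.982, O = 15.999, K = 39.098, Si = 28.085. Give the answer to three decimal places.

Na2O (M=61.979): mol = 0.04534; Na = 0.09068, O = 0.04534.
K2O (M=94.195): mol = 0.13589; K = 0.27178, O = 0.13589.
Al2O3 (M=101.961): mol = 0.18193; Al = 0.36386, O = 0.54579.
SiO2 (M=60.083): mol = 1.09232; Si = 1.09232, O = 2.18464.
ΣO = 2.91166; factor = 8/ΣO = 2.74757.
Si apfu = 1.09232 × 2.74757 = 3.001.

3.001 Si apfu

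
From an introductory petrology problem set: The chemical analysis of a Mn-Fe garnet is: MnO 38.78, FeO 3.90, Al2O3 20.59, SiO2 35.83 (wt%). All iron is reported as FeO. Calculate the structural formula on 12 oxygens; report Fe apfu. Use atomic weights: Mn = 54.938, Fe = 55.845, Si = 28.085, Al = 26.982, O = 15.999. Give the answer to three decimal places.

38.78 wt% MnO ÷ 70.937 g/mol = 0.54668 mol, giving 0.54668 Mn and 0.54668 O.
3.90 wt% FeO ÷ 71.844 g/mol = 0.05428 mol, giving 0.05428 Fe and 0.05428 O.
20.59 wt% Al2O3 ÷ 101.961 g/mol = 0.20194 mol, giving 0.40388 Al and 0.60582 O.
35.83 wt% SiO2 ÷ 60.083 g/mol = 0.59634 mol, giving 0.59634 Si and 1.19268 O.
Oxygen sums to 2.39946; scaling by 12/2.39946 = 5.00113 puts the formula on 12 O.
Fe: 0.05428 × 5.00113 = 0.271 atoms per formula unit.

0.271 Fe apfu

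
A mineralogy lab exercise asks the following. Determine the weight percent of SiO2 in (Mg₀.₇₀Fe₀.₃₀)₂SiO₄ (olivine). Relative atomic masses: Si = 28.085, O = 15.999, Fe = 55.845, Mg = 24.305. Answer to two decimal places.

37.64 wt%

Formula mass = 159.615 g/mol.
1 Si → 1.0000 mol SiO2 per formula unit; M(SiO2) = 60.083, so SiO2 mass = 60.083 g.
60.083/159.615 × 100 = 37.64 wt%.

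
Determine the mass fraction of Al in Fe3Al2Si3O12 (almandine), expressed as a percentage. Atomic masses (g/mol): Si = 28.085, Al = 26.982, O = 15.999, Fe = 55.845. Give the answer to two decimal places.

10.84 weight percent

Formula mass = 3×55.845 + 2×26.982 + 3×28.085 + 12×15.999 = 497.742 g/mol, of which 53.964 g is Al.
So Al makes up 53.964/497.742 = 0.1084 of the mass, i.e. 10.84%.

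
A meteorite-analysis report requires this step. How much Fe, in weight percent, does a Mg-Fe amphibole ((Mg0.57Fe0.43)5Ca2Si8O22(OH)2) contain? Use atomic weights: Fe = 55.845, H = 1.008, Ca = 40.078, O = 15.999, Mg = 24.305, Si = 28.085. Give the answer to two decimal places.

Formula mass = 2.85*24.305 + 2.15*55.845 + 2*40.078 + 8*28.085 + 24*15.999 + 2*1.008 = 880.164 g/mol, of which 120.067 g is Fe.
So Fe makes up 120.067/880.164 = 0.1364 of the mass, i.e. 13.64%.

13.64 weight percent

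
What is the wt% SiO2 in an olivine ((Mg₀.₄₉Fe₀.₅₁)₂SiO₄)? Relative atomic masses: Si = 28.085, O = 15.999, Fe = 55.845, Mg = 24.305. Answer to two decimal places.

34.76 wt%

Molar mass of (Mg₀.₄₉Fe₀.₅₁)₂SiO₄ = 0.98·24.305 + 1.02·55.845 + 1·28.085 + 4·15.999 = 172.862 g/mol.
Each formula unit contains 1 Si, equivalent to 1/1 = 1.0000 mol SiO2.
M(SiO2) = 1×28.085 + 2×15.999 = 60.083 g/mol.
Mass of SiO2 per formula unit = 1.0000 × 60.083 = 60.083 g.
SiO2 wt% = 60.083 / 172.862 × 100 = 34.76%.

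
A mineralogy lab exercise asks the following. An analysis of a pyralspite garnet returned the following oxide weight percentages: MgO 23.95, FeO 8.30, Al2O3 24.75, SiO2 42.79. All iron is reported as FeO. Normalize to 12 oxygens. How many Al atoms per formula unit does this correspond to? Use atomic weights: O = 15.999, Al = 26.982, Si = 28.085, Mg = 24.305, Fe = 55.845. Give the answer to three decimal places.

2.035 Al apfu

MgO (M=40.304): mol = 0.59423; Mg = 0.59423, O = 0.59423.
FeO (M=71.844): mol = 0.11553; Fe = 0.11553, O = 0.11553.
Al2O3 (M=101.961): mol = 0.24274; Al = 0.48548, O = 0.72822.
SiO2 (M=60.083): mol = 0.71218; Si = 0.71218, O = 1.42436.
ΣO = 2.86234; factor = 12/ΣO = 4.19237.
Al apfu = 0.48548 × 4.19237 = 2.035.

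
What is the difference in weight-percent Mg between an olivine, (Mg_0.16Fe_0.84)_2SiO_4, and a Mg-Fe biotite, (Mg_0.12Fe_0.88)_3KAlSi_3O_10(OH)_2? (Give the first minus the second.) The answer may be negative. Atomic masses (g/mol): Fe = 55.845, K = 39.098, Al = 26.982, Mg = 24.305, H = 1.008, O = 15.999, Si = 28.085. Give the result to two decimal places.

M((Mg_0.16Fe_0.84)_2SiO_4) = 193.678 g/mol, so wt% Mg = 7.778/193.678 × 100 = 4.02%.
M((Mg_0.12Fe_0.88)_3KAlSi_3O_10(OH)_2) = 500.520 g/mol, so wt% Mg = 8.750/500.520 × 100 = 1.75%.
4.02 − 1.75 = 2.27 pp.

2.27 percentage points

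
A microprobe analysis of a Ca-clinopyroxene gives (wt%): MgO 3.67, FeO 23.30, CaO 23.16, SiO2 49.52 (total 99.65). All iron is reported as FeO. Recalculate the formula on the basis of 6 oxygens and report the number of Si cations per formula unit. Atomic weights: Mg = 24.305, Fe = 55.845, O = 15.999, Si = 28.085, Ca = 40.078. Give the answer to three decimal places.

1.997 Si apfu

3.67 wt% MgO ÷ 40.304 g/mol = 0.09106 mol, giving 0.09106 Mg and 0.09106 O.
23.30 wt% FeO ÷ 71.844 g/mol = 0.32431 mol, giving 0.32431 Fe and 0.32431 O.
23.16 wt% CaO ÷ 56.077 g/mol = 0.41300 mol, giving 0.41300 Ca and 0.41300 O.
49.52 wt% SiO2 ÷ 60.083 g/mol = 0.82419 mol, giving 0.82419 Si and 1.64838 O.
Oxygen sums to 2.47675; scaling by 6/2.47675 = 2.42253 puts the formula on 6 O.
Si: 0.82419 × 2.42253 = 1.997 atoms per formula unit.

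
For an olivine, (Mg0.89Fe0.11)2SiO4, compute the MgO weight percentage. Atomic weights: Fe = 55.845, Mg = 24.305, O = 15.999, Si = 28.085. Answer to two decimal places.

Molar mass of (Mg0.89Fe0.11)2SiO4 = 1.78×24.305 + 0.22×55.845 + 1×28.085 + 4×15.999 = 147.630 g/mol.
Each formula unit contains 1.78 Mg, equivalent to 1.78/1 = 1.7800 mol MgO.
M(MgO) = 1×24.305 + 1×15.999 = 40.304 g/mol.
Mass of MgO per formula unit = 1.7800 × 40.304 = 71.741 g.
MgO wt% = 71.741 / 147.630 × 100 = 48.60%.

48.60 wt%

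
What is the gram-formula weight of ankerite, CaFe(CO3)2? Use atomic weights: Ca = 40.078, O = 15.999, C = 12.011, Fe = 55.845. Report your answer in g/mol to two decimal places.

215.94 g/mol

M = 1(40.078) + 1(55.845) + 2(12.011) + 6(15.999)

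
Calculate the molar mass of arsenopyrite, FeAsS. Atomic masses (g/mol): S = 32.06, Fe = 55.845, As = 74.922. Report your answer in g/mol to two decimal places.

162.83 g/mol

The formula mass is the sum 1·55.845 + 1·74.922 + 1·32.06.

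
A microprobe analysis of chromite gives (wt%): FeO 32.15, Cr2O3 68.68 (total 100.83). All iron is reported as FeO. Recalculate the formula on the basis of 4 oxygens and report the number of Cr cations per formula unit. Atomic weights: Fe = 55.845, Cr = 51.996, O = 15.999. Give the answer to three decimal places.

2.005 Cr apfu

FeO: 32.15/71.844 = 0.44750 mol → 0.44750 mol Fe, 0.44750 mol O.
Cr2O3: 68.68/151.989 = 0.45187 mol → 0.90374 mol Cr, 1.35561 mol O.
Total oxygen = 1.80311 mol. Normalization factor = 4/1.80311 = 2.21839.
Cr per 4 O = 0.90374 × 2.21839 = 2.005.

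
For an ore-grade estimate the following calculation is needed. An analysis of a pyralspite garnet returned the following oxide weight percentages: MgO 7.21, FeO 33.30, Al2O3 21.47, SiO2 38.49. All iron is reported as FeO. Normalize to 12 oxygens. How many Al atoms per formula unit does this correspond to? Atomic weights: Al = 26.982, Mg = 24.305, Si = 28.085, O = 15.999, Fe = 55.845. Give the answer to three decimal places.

1.978 Al apfu

MgO (M=40.304): mol = 0.17889; Mg = 0.17889, O = 0.17889.
FeO (M=71.844): mol = 0.46350; Fe = 0.46350, O = 0.46350.
Al2O3 (M=101.961): mol = 0.21057; Al = 0.42114, O = 0.63171.
SiO2 (M=60.083): mol = 0.64061; Si = 0.64061, O = 1.28122.
ΣO = 2.55532; factor = 12/ΣO = 4.69609.
Al apfu = 0.42114 × 4.69609 = 1.978.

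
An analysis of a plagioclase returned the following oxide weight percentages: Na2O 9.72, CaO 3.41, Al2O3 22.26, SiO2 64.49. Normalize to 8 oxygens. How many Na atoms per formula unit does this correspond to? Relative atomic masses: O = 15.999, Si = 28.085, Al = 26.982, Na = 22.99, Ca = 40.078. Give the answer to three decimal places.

0.831 Na apfu

Na2O: 9.72/61.979 = 0.15683 mol → 0.31366 mol Na, 0.15683 mol O.
CaO: 3.41/56.077 = 0.06081 mol → 0.06081 mol Ca, 0.06081 mol O.
Al2O3: 22.26/101.961 = 0.21832 mol → 0.43664 mol Al, 0.65496 mol O.
SiO2: 64.49/60.083 = 1.07335 mol → 1.07335 mol Si, 2.14670 mol O.
Total oxygen = 3.01930 mol. Normalization factor = 8/3.01930 = 2.64962.
Na per 8 O = 0.31366 × 2.64962 = 0.831.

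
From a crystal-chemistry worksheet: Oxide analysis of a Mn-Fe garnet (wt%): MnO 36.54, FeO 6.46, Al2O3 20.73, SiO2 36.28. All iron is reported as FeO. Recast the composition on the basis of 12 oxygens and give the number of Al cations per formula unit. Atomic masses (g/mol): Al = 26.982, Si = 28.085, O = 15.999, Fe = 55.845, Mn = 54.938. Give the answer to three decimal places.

2.014 Al apfu

MnO: 36.54/70.937 = 0.51510 mol → 0.51510 mol Mn, 0.51510 mol O.
FeO: 6.46/71.844 = 0.08992 mol → 0.08992 mol Fe, 0.08992 mol O.
Al2O3: 20.73/101.961 = 0.20331 mol → 0.40662 mol Al, 0.60993 mol O.
SiO2: 36.28/60.083 = 0.60383 mol → 0.60383 mol Si, 1.20766 mol O.
Total oxygen = 2.42261 mol. Normalization factor = 12/2.42261 = 4.95334.
Al per 12 O = 0.40662 × 4.95334 = 2.014.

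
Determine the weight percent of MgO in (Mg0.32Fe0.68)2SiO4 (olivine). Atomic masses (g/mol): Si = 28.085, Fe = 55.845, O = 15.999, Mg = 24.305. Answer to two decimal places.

14.05 wt%

M((Mg0.32Fe0.68)2SiO4) = 183.585 g/mol; M(MgO) = 40.304 g/mol.
Moles MgO per formula unit = 0.64 Mg ÷ 1 = 0.6400.
MgO fraction = (0.6400 × 40.304) / 183.585 = 25.795/183.585 = 0.1405.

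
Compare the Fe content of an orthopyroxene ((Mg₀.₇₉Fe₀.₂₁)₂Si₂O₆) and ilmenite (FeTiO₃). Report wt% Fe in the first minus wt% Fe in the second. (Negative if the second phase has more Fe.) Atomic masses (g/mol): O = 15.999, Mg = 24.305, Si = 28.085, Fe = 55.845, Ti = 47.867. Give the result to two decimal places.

Fe in (Mg₀.₇₉Fe₀.₂₁)₂Si₂O₆: molar mass 214.021 g/mol; 0.42×55.845 = 23.455 g → 10.96 wt%.
Fe in FeTiO₃: molar mass 151.709 g/mol; 1×55.845 = 55.845 g → 36.81 wt%.
Difference = 10.96 − 36.81 = -25.85 percentage points.

-25.85 percentage points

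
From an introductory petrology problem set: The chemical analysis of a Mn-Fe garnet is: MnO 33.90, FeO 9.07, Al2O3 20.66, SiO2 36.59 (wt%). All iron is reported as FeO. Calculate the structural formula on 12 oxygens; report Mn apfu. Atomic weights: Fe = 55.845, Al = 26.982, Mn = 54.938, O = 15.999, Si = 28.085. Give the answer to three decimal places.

MnO: 33.90/70.937 = 0.47789 mol → 0.47789 mol Mn, 0.47789 mol O.
FeO: 9.07/71.844 = 0.12625 mol → 0.12625 mol Fe, 0.12625 mol O.
Al2O3: 20.66/101.961 = 0.20263 mol → 0.40526 mol Al, 0.60789 mol O.
SiO2: 36.59/60.083 = 0.60899 mol → 0.60899 mol Si, 1.21798 mol O.
Total oxygen = 2.43001 mol. Normalization factor = 12/2.43001 = 4.93825.
Mn per 12 O = 0.47789 × 4.93825 = 2.360.

2.360 Mn apfu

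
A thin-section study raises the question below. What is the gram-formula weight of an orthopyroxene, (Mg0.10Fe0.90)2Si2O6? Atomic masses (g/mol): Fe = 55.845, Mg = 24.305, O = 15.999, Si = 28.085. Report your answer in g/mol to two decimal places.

Mg: 0.20 × 24.305 = 4.8610
Fe: 1.80 × 55.845 = 100.5210
Si: 2 × 28.085 = 56.1700
O: 6 × 15.999 = 95.9940
Summing the contributions gives the formula mass.

257.55 g/mol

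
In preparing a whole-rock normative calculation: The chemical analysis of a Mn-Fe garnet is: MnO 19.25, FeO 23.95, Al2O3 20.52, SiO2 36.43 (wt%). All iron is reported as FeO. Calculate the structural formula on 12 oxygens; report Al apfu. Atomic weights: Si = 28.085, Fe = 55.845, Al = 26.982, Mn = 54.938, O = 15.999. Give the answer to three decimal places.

MnO: 19.25/70.937 = 0.27137 mol → 0.27137 mol Mn, 0.27137 mol O.
FeO: 23.95/71.844 = 0.33336 mol → 0.33336 mol Fe, 0.33336 mol O.
Al2O3: 20.52/101.961 = 0.20125 mol → 0.40250 mol Al, 0.60375 mol O.
SiO2: 36.43/60.083 = 0.60633 mol → 0.60633 mol Si, 1.21266 mol O.
Total oxygen = 2.42114 mol. Normalization factor = 12/2.42114 = 4.95634.
Al per 12 O = 0.40250 × 4.95634 = 1.995.

1.995 Al apfu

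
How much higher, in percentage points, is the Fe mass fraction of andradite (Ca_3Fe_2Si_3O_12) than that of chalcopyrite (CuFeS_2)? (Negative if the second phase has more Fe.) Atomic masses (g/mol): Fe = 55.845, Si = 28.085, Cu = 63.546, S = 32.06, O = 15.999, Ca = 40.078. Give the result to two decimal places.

First mineral: 111.690 g Fe in 508.167 g formula = 21.98 wt% Fe.
Second mineral: 55.845 g Fe in 183.511 g formula = 30.43 wt% Fe.
21.98% − 30.43% gives a difference of -8.45 percentage points.

-8.45 percentage points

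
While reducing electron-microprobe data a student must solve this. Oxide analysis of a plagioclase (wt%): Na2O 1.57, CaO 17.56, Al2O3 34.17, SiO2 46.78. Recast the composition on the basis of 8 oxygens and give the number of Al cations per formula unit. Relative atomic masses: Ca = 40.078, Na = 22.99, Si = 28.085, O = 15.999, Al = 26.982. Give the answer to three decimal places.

1.848 Al apfu

Na2O: 1.57/61.979 = 0.02533 mol → 0.05066 mol Na, 0.02533 mol O.
CaO: 17.56/56.077 = 0.31314 mol → 0.31314 mol Ca, 0.31314 mol O.
Al2O3: 34.17/101.961 = 0.33513 mol → 0.67026 mol Al, 1.00539 mol O.
SiO2: 46.78/60.083 = 0.77859 mol → 0.77859 mol Si, 1.55718 mol O.
Total oxygen = 2.90104 mol. Normalization factor = 8/2.90104 = 2.75763.
Al per 8 O = 0.67026 × 2.75763 = 1.848.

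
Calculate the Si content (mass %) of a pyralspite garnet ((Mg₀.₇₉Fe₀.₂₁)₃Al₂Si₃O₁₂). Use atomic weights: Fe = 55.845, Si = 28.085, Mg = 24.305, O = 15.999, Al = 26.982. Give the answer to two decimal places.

Formula mass = 2.37*24.305 + 0.63*55.845 + 2*26.982 + 3*28.085 + 12*15.999 = 422.992 g/mol, of which 84.255 g is Si.
So Si makes up 84.255/422.992 = 0.1992 of the mass, i.e. 19.92%.

19.92 mass %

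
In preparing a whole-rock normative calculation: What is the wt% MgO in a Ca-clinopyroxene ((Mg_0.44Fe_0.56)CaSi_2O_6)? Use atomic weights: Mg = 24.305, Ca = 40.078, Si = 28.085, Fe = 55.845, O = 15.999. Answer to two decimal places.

M((Mg_0.44Fe_0.56)CaSi_2O_6) = 234.209 g/mol; M(MgO) = 40.304 g/mol.
Moles MgO per formula unit = 0.44 Mg ÷ 1 = 0.4400.
MgO fraction = (0.4400 × 40.304) / 234.209 = 17.734/234.209 = 0.0757.

7.57 wt%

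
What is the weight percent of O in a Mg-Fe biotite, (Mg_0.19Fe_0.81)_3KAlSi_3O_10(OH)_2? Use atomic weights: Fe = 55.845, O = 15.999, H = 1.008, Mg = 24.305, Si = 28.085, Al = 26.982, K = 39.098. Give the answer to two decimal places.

Formula mass = 0.57*24.305 + 2.43*55.845 + 1*39.098 + 1*26.982 + 3*28.085 + 12*15.999 + 2*1.008 = 493.896 g/mol, of which 191.988 g is O.
So O makes up 191.988/493.896 = 0.3887 of the mass, i.e. 38.87%.

38.87 mass %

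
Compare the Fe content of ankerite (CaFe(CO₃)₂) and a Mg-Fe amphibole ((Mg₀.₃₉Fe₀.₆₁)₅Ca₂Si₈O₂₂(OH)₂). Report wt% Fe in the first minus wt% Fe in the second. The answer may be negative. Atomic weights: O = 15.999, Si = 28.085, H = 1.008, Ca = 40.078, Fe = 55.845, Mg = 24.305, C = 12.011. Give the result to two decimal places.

M(CaFe(CO₃)₂) = 215.939 g/mol, so wt% Fe = 55.845/215.939 × 100 = 25.86%.
M((Mg₀.₃₉Fe₀.₆₁)₅Ca₂Si₈O₂₂(OH)₂) = 908.550 g/mol, so wt% Fe = 170.327/908.550 × 100 = 18.75%.
25.86 − 18.75 = 7.11 pp.

7.11 percentage points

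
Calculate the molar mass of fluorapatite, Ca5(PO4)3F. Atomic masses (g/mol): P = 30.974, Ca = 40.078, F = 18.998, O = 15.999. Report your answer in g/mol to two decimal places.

Ca: 5 × 40.078 = 200.3900
P: 3 × 30.974 = 92.9220
O: 12 × 15.999 = 191.9880
F: 1 × 18.998 = 18.9980
Summing the contributions gives the formula mass.

504.30 g/mol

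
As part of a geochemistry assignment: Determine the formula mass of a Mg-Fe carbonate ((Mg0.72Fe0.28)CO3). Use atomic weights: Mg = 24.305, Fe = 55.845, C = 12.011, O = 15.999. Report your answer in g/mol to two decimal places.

93.14 g/mol

The formula mass is the sum 0.72×24.305 + 0.28×55.845 + 1×12.011 + 3×15.999.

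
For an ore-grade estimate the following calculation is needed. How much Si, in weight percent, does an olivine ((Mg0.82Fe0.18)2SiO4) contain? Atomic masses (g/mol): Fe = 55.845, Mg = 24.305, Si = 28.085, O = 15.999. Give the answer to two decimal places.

18.47 weight percent

M((Mg0.82Fe0.18)2SiO4) = 152.045 g/mol.
Si contributes 1 × 28.085 = 28.085 g per mole.
28.085/152.045 = 0.1847 → 18.47%.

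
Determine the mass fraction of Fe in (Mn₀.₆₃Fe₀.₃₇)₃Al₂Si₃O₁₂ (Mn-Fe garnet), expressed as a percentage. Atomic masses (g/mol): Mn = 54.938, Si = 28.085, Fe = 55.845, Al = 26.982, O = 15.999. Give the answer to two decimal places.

12.50 wt%

M((Mn₀.₆₃Fe₀.₃₇)₃Al₂Si₃O₁₂) = 496.028 g/mol.
Fe contributes 1.11 × 55.845 = 61.988 g per mole.
61.988/496.028 = 0.1250 → 12.50%.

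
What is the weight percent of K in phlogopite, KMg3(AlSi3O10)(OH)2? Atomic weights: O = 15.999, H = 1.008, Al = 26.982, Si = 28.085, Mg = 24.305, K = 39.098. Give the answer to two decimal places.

M(KMg3(AlSi3O10)(OH)2) = 417.254 g/mol.
K contributes 1 × 39.098 = 39.098 g per mole.
39.098/417.254 = 0.0937 → 9.37%.

9.37 wt%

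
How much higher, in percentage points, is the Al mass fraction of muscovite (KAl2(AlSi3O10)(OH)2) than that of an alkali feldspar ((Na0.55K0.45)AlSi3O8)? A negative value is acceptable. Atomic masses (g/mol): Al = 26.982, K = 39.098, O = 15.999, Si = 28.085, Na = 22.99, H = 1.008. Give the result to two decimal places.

Al in KAl2(AlSi3O10)(OH)2: molar mass 398.303 g/mol; 3×26.982 = 80.946 g → 20.32 wt%.
Al in (Na0.55K0.45)AlSi3O8: molar mass 269.468 g/mol; 1×26.982 = 26.982 g → 10.01 wt%.
Difference = 20.32 − 10.01 = 10.31 percentage points.

10.31 percentage points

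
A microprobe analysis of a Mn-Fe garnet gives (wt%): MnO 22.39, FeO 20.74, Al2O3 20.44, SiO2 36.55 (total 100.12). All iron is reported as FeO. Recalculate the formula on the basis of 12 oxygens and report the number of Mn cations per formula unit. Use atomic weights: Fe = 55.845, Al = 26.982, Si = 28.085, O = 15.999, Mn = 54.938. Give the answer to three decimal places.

1.564 Mn apfu

MnO: 22.39/70.937 = 0.31563 mol → 0.31563 mol Mn, 0.31563 mol O.
FeO: 20.74/71.844 = 0.28868 mol → 0.28868 mol Fe, 0.28868 mol O.
Al2O3: 20.44/101.961 = 0.20047 mol → 0.40094 mol Al, 0.60141 mol O.
SiO2: 36.55/60.083 = 0.60833 mol → 0.60833 mol Si, 1.21666 mol O.
Total oxygen = 2.42238 mol. Normalization factor = 12/2.42238 = 4.95381.
Mn per 12 O = 0.31563 × 4.95381 = 1.564.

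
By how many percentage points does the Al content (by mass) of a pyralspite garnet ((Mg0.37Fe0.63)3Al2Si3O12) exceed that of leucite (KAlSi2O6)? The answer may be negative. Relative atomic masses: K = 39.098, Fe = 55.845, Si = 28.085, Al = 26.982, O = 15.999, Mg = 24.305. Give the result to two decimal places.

Al in (Mg0.37Fe0.63)3Al2Si3O12: molar mass 462.733 g/mol; 2×26.982 = 53.964 g → 11.66 wt%.
Al in KAlSi2O6: molar mass 218.244 g/mol; 1×26.982 = 26.982 g → 12.36 wt%.
Difference = 11.66 − 12.36 = -0.70 percentage points.

-0.70 percentage points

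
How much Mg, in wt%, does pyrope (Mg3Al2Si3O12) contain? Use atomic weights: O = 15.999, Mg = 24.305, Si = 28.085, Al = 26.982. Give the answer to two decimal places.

18.09 wt%

Formula mass = 3*24.305 + 2*26.982 + 3*28.085 + 12*15.999 = 403.122 g/mol, of which 72.915 g is Mg.
So Mg makes up 72.915/403.122 = 0.1809 of the mass, i.e. 18.09%.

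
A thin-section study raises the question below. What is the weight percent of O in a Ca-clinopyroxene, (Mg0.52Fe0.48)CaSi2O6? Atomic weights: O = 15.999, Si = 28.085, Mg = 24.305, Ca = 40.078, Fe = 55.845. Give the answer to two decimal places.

41.43 mass %

Molar mass of (Mg0.52Fe0.48)CaSi2O6: 0.52*24.305 + 0.48*55.845 + 1*40.078 + 2*28.085 + 6*15.999 = 231.686 g/mol.
Mass of O per formula unit: 6 × 15.999 = 95.994 g.
Weight fraction O = 95.994 / 231.686 = 0.4143.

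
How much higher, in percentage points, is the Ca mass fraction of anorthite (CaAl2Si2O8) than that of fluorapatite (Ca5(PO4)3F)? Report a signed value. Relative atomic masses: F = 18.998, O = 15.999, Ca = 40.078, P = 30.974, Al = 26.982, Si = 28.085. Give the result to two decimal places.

-25.33 percentage points

First mineral: 40.078 g Ca in 278.204 g formula = 14.41 wt% Ca.
Second mineral: 200.390 g Ca in 504.298 g formula = 39.74 wt% Ca.
14.41% − 39.74% gives a difference of -25.33 percentage points.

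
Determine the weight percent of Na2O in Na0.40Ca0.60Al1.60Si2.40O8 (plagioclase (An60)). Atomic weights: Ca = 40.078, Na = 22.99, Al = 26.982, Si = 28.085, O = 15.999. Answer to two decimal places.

M(Na0.40Ca0.60Al1.60Si2.40O8) = 271.810 g/mol; M(Na2O) = 61.979 g/mol.
Moles Na2O per formula unit = 0.40 Na ÷ 2 = 0.2000.
Na2O fraction = (0.2000 × 61.979) / 271.810 = 12.396/271.810 = 0.0456.

4.56 wt%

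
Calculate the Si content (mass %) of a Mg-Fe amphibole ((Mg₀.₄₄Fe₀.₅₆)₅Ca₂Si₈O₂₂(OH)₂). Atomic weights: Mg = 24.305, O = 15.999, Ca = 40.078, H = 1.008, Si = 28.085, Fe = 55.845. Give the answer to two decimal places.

M((Mg₀.₄₄Fe₀.₅₆)₅Ca₂Si₈O₂₂(OH)₂) = 900.665 g/mol.
Si contributes 8 × 28.085 = 224.680 g per mole.
224.680/900.665 = 0.2495 → 24.95%.

24.95 mass %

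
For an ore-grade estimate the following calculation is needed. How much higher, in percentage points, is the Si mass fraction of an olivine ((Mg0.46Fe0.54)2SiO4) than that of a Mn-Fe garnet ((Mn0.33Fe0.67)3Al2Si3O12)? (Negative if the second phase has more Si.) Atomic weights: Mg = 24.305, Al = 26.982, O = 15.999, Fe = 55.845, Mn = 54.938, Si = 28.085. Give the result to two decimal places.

-0.89 percentage points

First mineral: 28.085 g Si in 174.754 g formula = 16.07 wt% Si.
Second mineral: 84.255 g Si in 496.844 g formula = 16.96 wt% Si.
16.07% − 16.96% gives a difference of -0.89 percentage points.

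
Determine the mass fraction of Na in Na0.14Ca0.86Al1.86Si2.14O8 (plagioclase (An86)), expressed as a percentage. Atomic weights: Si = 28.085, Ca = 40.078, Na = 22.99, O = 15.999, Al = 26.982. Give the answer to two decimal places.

1.17 wt%

M(Na0.14Ca0.86Al1.86Si2.14O8) = 275.966 g/mol.
Na contributes 0.14 × 22.99 = 3.219 g per mole.
3.219/275.966 = 0.0117 → 1.17%.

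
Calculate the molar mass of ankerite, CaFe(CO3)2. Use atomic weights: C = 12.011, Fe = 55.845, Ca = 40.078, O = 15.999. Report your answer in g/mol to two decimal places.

Ca: 1 × 40.078 = 40.0780
Fe: 1 × 55.845 = 55.8450
C: 2 × 12.011 = 24.0220
O: 6 × 15.999 = 95.9940
Summing the contributions gives the formula mass.

215.94 g/mol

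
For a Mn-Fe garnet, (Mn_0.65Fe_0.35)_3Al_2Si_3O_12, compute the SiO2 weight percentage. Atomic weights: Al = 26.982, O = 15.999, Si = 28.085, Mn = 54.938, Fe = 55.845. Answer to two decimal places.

36.34 wt%

Formula mass = 495.973 g/mol.
3 Si → 3.0000 mol SiO2 per formula unit; M(SiO2) = 60.083, so SiO2 mass = 180.249 g.
180.249/495.973 × 100 = 36.34 wt%.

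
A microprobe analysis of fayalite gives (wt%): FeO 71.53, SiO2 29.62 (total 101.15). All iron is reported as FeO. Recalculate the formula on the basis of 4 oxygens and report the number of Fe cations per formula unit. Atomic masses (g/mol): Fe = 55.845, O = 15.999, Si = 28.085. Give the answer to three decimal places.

71.53 wt% FeO ÷ 71.844 g/mol = 0.99563 mol, giving 0.99563 Fe and 0.99563 O.
29.62 wt% SiO2 ÷ 60.083 g/mol = 0.49298 mol, giving 0.49298 Si and 0.98596 O.
Oxygen sums to 1.98159; scaling by 4/1.98159 = 2.01858 puts the formula on 4 O.
Fe: 0.99563 × 2.01858 = 2.010 atoms per formula unit.

2.010 Fe apfu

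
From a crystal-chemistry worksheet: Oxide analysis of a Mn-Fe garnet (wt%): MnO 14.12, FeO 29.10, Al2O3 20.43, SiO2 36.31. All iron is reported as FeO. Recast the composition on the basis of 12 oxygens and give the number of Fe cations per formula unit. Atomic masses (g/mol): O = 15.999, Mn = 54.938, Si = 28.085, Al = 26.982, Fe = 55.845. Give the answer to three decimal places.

MnO (M=70.937): mol = 0.19905; Mn = 0.19905, O = 0.19905.
FeO (M=71.844): mol = 0.40504; Fe = 0.40504, O = 0.40504.
Al2O3 (M=101.961): mol = 0.20037; Al = 0.40074, O = 0.60111.
SiO2 (M=60.083): mol = 0.60433; Si = 0.60433, O = 1.20866.
ΣO = 2.41386; factor = 12/ΣO = 4.97129.
Fe apfu = 0.40504 × 4.97129 = 2.014.

2.014 Fe apfu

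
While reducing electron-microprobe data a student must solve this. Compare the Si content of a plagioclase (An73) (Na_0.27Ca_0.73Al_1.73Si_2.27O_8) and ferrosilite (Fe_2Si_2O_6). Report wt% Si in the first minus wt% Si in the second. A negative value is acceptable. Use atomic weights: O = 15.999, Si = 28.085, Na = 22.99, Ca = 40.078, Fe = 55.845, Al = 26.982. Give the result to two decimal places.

M(Na_0.27Ca_0.73Al_1.73Si_2.27O_8) = 273.888 g/mol, so wt% Si = 63.753/273.888 × 100 = 23.28%.
M(Fe_2Si_2O_6) = 263.854 g/mol, so wt% Si = 56.170/263.854 × 100 = 21.29%.
23.28 − 21.29 = 1.99 pp.

1.99 percentage points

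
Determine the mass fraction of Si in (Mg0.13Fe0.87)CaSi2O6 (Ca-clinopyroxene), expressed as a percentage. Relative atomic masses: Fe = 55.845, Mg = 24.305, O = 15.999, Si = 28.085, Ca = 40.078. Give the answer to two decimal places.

Molar mass of (Mg0.13Fe0.87)CaSi2O6: 0.13·24.305 + 0.87·55.845 + 1·40.078 + 2·28.085 + 6·15.999 = 243.987 g/mol.
Mass of Si per formula unit: 2 × 28.085 = 56.170 g.
Weight fraction Si = 56.170 / 243.987 = 0.2302.

23.02 mass %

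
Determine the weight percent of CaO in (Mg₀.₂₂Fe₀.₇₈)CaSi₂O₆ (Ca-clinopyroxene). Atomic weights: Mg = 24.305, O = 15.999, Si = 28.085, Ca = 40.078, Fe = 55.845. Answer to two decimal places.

M((Mg₀.₂₂Fe₀.₇₈)CaSi₂O₆) = 241.148 g/mol; M(CaO) = 56.077 g/mol.
Moles CaO per formula unit = 1 Ca ÷ 1 = 1.0000.
CaO fraction = (1.0000 × 56.077) / 241.148 = 56.077/241.148 = 0.2325.

23.25 wt%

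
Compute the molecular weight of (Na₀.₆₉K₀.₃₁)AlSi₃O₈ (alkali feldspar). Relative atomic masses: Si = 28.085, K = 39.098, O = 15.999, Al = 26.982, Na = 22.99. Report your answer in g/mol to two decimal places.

M = 0.69·22.99 + 0.31·39.098 + 1·26.982 + 3·28.085 + 8·15.999

267.21 g/mol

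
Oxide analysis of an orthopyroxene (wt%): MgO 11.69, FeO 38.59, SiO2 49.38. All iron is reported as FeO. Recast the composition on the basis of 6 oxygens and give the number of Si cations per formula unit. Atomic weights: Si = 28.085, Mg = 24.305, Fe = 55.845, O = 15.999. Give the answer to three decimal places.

1.996 Si apfu

11.69 wt% MgO ÷ 40.304 g/mol = 0.29005 mol, giving 0.29005 Mg and 0.29005 O.
38.59 wt% FeO ÷ 71.844 g/mol = 0.53714 mol, giving 0.53714 Fe and 0.53714 O.
49.38 wt% SiO2 ÷ 60.083 g/mol = 0.82186 mol, giving 0.82186 Si and 1.64372 O.
Oxygen sums to 2.47091; scaling by 6/2.47091 = 2.42826 puts the formula on 6 O.
Si: 0.82186 × 2.42826 = 1.996 atoms per formula unit.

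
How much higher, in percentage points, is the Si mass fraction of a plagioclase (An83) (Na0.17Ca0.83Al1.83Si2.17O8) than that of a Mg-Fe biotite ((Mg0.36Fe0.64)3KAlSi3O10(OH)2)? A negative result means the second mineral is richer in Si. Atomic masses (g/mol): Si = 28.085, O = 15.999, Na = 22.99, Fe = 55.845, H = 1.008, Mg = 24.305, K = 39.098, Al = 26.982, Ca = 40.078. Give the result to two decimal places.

4.49 percentage points

Si in Na0.17Ca0.83Al1.83Si2.17O8: molar mass 275.487 g/mol; 2.17×28.085 = 60.944 g → 22.12 wt%.
Si in (Mg0.36Fe0.64)3KAlSi3O10(OH)2: molar mass 477.811 g/mol; 3×28.085 = 84.255 g → 17.63 wt%.
Difference = 22.12 − 17.63 = 4.49 percentage points.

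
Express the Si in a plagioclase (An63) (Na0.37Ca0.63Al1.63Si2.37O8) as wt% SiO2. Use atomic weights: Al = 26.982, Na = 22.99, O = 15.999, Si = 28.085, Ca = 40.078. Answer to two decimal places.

M(Na0.37Ca0.63Al1.63Si2.37O8) = 272.290 g/mol; M(SiO2) = 60.083 g/mol.
Moles SiO2 per formula unit = 2.37 Si ÷ 1 = 2.3700.
SiO2 fraction = (2.3700 × 60.083) / 272.290 = 142.397/272.290 = 0.5230.

52.30 wt%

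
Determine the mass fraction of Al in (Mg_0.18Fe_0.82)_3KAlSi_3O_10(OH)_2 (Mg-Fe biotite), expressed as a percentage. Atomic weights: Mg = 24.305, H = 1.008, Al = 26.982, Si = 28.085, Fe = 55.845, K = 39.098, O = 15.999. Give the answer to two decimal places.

Formula mass = 0.54*24.305 + 2.46*55.845 + 1*39.098 + 1*26.982 + 3*28.085 + 12*15.999 + 2*1.008 = 494.842 g/mol, of which 26.982 g is Al.
So Al makes up 26.982/494.842 = 0.0545 of the mass, i.e. 5.45%.

5.45 weight percent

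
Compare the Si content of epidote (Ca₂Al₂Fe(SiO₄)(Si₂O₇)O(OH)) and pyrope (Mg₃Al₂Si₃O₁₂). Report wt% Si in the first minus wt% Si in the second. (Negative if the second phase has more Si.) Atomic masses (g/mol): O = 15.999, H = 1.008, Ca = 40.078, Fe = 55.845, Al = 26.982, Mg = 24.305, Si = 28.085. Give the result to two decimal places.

-3.46 percentage points

M(Ca₂Al₂Fe(SiO₄)(Si₂O₇)O(OH)) = 483.215 g/mol, so wt% Si = 84.255/483.215 × 100 = 17.44%.
M(Mg₃Al₂Si₃O₁₂) = 403.122 g/mol, so wt% Si = 84.255/403.122 × 100 = 20.90%.
17.44 − 20.90 = -3.46 pp.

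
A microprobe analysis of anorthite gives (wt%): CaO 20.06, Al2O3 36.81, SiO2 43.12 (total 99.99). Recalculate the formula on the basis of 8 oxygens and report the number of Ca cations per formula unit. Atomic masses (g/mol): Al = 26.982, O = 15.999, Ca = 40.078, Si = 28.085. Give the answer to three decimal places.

0.995 Ca apfu

CaO: 20.06/56.077 = 0.35772 mol → 0.35772 mol Ca, 0.35772 mol O.
Al2O3: 36.81/101.961 = 0.36102 mol → 0.72204 mol Al, 1.08306 mol O.
SiO2: 43.12/60.083 = 0.71767 mol → 0.71767 mol Si, 1.43534 mol O.
Total oxygen = 2.87612 mol. Normalization factor = 8/2.87612 = 2.78153.
Ca per 8 O = 0.35772 × 2.78153 = 0.995.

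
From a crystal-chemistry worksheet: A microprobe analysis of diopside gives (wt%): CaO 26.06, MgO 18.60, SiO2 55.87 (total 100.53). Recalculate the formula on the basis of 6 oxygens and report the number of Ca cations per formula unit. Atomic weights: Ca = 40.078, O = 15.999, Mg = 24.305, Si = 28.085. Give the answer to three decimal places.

1.001 Ca apfu

CaO (M=56.077): mol = 0.46472; Ca = 0.46472, O = 0.46472.
MgO (M=40.304): mol = 0.46149; Mg = 0.46149, O = 0.46149.
SiO2 (M=60.083): mol = 0.92988; Si = 0.92988, O = 1.85976.
ΣO = 2.78597; factor = 6/ΣO = 2.15365.
Ca apfu = 0.46472 × 2.15365 = 1.001.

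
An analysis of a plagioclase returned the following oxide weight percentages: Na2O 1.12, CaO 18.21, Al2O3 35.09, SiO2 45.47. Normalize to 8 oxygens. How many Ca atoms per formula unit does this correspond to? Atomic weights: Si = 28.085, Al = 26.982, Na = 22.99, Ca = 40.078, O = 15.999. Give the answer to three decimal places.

0.899 Ca apfu

1.12 wt% Na2O ÷ 61.979 g/mol = 0.01807 mol, giving 0.03614 Na and 0.01807 O.
18.21 wt% CaO ÷ 56.077 g/mol = 0.32473 mol, giving 0.32473 Ca and 0.32473 O.
35.09 wt% Al2O3 ÷ 101.961 g/mol = 0.34415 mol, giving 0.68830 Al and 1.03245 O.
45.47 wt% SiO2 ÷ 60.083 g/mol = 0.75679 mol, giving 0.75679 Si and 1.51358 O.
Oxygen sums to 2.88883; scaling by 8/2.88883 = 2.76929 puts the formula on 8 O.
Ca: 0.32473 × 2.76929 = 0.899 atoms per formula unit.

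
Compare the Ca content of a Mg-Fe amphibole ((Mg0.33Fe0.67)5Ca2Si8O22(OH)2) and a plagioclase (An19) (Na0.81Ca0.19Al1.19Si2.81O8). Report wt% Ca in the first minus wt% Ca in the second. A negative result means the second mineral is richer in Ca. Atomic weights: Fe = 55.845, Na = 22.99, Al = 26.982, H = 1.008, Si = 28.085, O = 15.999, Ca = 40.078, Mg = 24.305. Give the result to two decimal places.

5.86 percentage points

First mineral: 80.156 g Ca in 918.012 g formula = 8.73 wt% Ca.
Second mineral: 7.615 g Ca in 265.256 g formula = 2.87 wt% Ca.
8.73% − 2.87% gives a difference of 5.86 percentage points.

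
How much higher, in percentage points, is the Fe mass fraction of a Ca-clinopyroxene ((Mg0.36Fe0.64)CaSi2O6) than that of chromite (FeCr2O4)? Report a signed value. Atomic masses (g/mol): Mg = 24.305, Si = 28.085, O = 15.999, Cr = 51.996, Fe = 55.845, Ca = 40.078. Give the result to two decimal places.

Fe in (Mg0.36Fe0.64)CaSi2O6: molar mass 236.733 g/mol; 0.64×55.845 = 35.741 g → 15.10 wt%.
Fe in FeCr2O4: molar mass 223.833 g/mol; 1×55.845 = 55.845 g → 24.95 wt%.
Difference = 15.10 − 24.95 = -9.85 percentage points.

-9.85 percentage points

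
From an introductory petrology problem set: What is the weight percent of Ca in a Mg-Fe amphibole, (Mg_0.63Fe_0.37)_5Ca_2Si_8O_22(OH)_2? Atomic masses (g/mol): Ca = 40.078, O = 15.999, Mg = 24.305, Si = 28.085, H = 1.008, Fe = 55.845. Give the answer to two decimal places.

9.21 mass %

M((Mg_0.63Fe_0.37)_5Ca_2Si_8O_22(OH)_2) = 870.702 g/mol.
Ca contributes 2 × 40.078 = 80.156 g per mole.
80.156/870.702 = 0.0921 → 9.21%.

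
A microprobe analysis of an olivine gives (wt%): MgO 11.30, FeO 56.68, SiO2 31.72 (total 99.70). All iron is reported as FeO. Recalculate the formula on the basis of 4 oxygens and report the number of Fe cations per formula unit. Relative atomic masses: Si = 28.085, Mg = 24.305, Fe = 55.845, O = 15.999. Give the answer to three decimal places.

1.485 Fe apfu

MgO: 11.30/40.304 = 0.28037 mol → 0.28037 mol Mg, 0.28037 mol O.
FeO: 56.68/71.844 = 0.78893 mol → 0.78893 mol Fe, 0.78893 mol O.
SiO2: 31.72/60.083 = 0.52794 mol → 0.52794 mol Si, 1.05588 mol O.
Total oxygen = 2.12518 mol. Normalization factor = 4/2.12518 = 1.88219.
Fe per 4 O = 0.78893 × 1.88219 = 1.485.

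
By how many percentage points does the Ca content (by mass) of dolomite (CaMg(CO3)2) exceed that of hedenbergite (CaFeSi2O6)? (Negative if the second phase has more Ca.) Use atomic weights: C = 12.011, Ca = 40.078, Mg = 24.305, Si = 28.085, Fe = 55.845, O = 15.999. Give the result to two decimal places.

5.58 percentage points

M(CaMg(CO3)2) = 184.399 g/mol, so wt% Ca = 40.078/184.399 × 100 = 21.73%.
M(CaFeSi2O6) = 248.087 g/mol, so wt% Ca = 40.078/248.087 × 100 = 16.15%.
21.73 − 16.15 = 5.58 pp.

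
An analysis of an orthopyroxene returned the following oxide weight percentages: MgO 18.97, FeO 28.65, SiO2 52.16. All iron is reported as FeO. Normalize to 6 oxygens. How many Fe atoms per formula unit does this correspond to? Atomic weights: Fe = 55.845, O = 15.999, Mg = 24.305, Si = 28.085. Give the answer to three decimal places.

MgO: 18.97/40.304 = 0.47067 mol → 0.47067 mol Mg, 0.47067 mol O.
FeO: 28.65/71.844 = 0.39878 mol → 0.39878 mol Fe, 0.39878 mol O.
SiO2: 52.16/60.083 = 0.86813 mol → 0.86813 mol Si, 1.73626 mol O.
Total oxygen = 2.60571 mol. Normalization factor = 6/2.60571 = 2.30264.
Fe per 6 O = 0.39878 × 2.30264 = 0.918.

0.918 Fe apfu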